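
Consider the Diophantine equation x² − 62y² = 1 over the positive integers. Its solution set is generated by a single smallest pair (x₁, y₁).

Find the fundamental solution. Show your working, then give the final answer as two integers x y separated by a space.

63 8

√62 = [7; 1,6,1,14, …], period ℓ=4 (even) → k=3
i=0: a=7 ⇒ p=7, q=1
…
i=2: a=6 ⇒ p=55, q=7
i=3: a=1 ⇒ p=63, q=8
(x₁, y₁) = (63, 8);  63² − 62·8² = 1 ✓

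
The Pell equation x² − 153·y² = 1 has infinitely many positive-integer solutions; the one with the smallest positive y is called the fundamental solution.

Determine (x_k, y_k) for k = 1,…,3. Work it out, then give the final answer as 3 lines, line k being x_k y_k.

2177 176
9478657 766304
41270070401 3336487440

d=153: √d = [12; 2,1,2,2,2,1,2,24] (ℓ=8, even), read p_7/q_7
i=0: a=12 ⇒ p=12, q=1
…
i=2: a=1 ⇒ p=37, q=3
i=3: a=2 ⇒ p=99, q=8
…
i=6: a=1 ⇒ p=804, q=65
i=7: a=2 ⇒ p=2177, q=176
→ (2177, 176).  Check: 2177²=4739329, 153·176²=4739328, difference 1.
n=2: (2177,176)∘(2177,176) = (2177·2177+153·176·176, 2177·176+176·2177) = (9478657,766304)
n=3: (9478657,766304)∘(2177,176) = (2177·9478657+153·176·766304, 2177·766304+176·9478657) = (41270070401,3336487440)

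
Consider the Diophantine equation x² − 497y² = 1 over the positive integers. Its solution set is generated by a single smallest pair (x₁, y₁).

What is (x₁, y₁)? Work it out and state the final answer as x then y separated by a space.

√497 → a₀=22, period (3,2,2,5,6,5,2,2,3,44); ℓ=10 even so k=9
i=0: a=22 ⇒ p=22, q=1
i=1: a=3 ⇒ p=67, q=3
i=2: a=2 ⇒ p=156, q=7
…
i=4: a=5 ⇒ p=2051, q=92
i=5: a=6 ⇒ p=12685, q=569
i=6: a=5 ⇒ p=65476, q=2937
…
i=8: a=2 ⇒ p=352750, q=15823
i=9: a=3 ⇒ p=1201887, q=53912
(x₁, y₁) = (1201887, 53912);  1201887² − 497·53912² = 1 ✓

1201887 53912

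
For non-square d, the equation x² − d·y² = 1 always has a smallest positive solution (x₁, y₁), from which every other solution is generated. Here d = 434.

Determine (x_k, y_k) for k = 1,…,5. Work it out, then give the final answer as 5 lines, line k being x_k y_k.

√434 = [20; 1,4,1,40, …], period ℓ=4 (even) → k=3
a_0=20:  p_0=20·1+0=20,  q_0=20·0+1=1
…
a_2=4:  p_2=4·21+20=104,  q_2=4·1+1=5
a_3=1:  p_3=1·104+21=125,  q_3=1·5+1=6
→ (125, 6).  Check: 125²=15625, 434·6²=15624, difference 1.
(125+6√434)^2 = 31249 + 1500√434
(125+6√434)^3 = 7812125 + 374994√434
(125+6√434)^4 = 1953000001 + 93747000√434
(125+6√434)^5 = 488242188125 + 23436375006√434

125 6
31249 1500
7812125 374994
1953000001 93747000
488242188125 23436375006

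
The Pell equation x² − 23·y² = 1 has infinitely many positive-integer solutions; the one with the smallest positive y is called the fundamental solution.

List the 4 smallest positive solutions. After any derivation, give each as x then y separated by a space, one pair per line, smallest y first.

d=23: √d = [4; 1,3,1,8] (ℓ=4, even), read p_3/q_3
k=0  a_k=4  p_k/q_k = 4/1
k=1  a_k=1  p_k/q_k = 5/1
k=2  a_k=3  p_k/q_k = 19/4
k=3  a_k=1  p_k/q_k = 24/5
fundamental: x₁=24, y₁=5  (since 576 − 23·25 = 1)
(24+5√23)^2 = 1151 + 240√23
(24+5√23)^3 = 55224 + 11515√23
(24+5√23)^4 = 2649601 + 552480√23

24 5
1151 240
55224 11515
2649601 552480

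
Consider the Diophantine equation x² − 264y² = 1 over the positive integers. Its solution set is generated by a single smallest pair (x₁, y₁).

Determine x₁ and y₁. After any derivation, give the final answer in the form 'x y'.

d=264: √d = [16; 4,32] (ℓ=2, even), read p_1/q_1
a_0=16:  p_0=16·1+0=16,  q_0=16·0+1=1
a_1=4:  p_1=4·16+1=65,  q_1=4·1+0=4
→ (65, 4).  Check: 65²=4225, 264·4²=4224, difference 1.

65 4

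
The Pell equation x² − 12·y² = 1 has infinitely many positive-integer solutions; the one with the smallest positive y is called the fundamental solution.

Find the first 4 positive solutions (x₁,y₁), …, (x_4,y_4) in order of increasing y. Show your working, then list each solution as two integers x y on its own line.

7 2
97 28
1351 390
18817 5432

d=12: √d = [3; 2,6] (ℓ=2, even), read p_1/q_1
a_0=3:  p_0=3·1+0=3,  q_0=3·0+1=1
a_1=2:  p_1=2·3+1=7,  q_1=2·1+0=2
→ (7, 2).  Check: 7²=49, 12·2²=48, difference 1.
(x_2, y_2) = (7·7 + 12·2·2, 7·2 + 2·7) = (97, 28)
(x_3, y_3) = (7·97 + 12·2·28, 7·28 + 2·97) = (1351, 390)
(x_4, y_4) = (7·1351 + 12·2·390, 7·390 + 2·1351) = (18817, 5432)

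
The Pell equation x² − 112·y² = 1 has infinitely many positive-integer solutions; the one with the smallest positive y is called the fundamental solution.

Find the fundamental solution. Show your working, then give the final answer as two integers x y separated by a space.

127 12

√112 = [10; 1,1,2,1,1,20, …], period ℓ=6 (even) → k=5
k=0  a_k=10  p_k/q_k = 10/1
…
k=2  a_k=1  p_k/q_k = 21/2
…
k=4  a_k=1  p_k/q_k = 74/7
k=5  a_k=1  p_k/q_k = 127/12
fundamental: x₁=127, y₁=12  (since 16129 − 112·144 = 1)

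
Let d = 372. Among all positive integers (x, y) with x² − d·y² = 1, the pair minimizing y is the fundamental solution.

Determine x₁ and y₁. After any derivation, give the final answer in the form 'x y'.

12151 630

d=372: √d = [19; 3,2,12,2,3,38] (ℓ=6, even), read p_5/q_5
a_0=19:  p_0=19·1+0=19,  q_0=19·0+1=1
a_1=3:  p_1=3·19+1=58,  q_1=3·1+0=3
…
a_4=2:  p_4=2·1678+135=3491,  q_4=2·87+7=181
a_5=3:  p_5=3·3491+1678=12151,  q_5=3·181+87=630
(x₁, y₁) = (12151, 630);  12151² − 372·630² = 1 ✓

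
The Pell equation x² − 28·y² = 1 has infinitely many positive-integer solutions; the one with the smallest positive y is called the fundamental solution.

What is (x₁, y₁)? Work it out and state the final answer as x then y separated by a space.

√28 = [5; 3,2,3,10, …], period ℓ=4 (even) → k=3
i=0: a=5 ⇒ p=5, q=1
…
i=2: a=2 ⇒ p=37, q=7
i=3: a=3 ⇒ p=127, q=24
→ (127, 24).  Check: 127²=16129, 28·24²=16128, difference 1.

127 24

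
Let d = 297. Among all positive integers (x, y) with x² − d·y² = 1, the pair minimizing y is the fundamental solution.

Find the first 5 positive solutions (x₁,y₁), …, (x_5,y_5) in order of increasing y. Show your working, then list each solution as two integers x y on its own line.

d=297: √d = [17; 4,3,1,1,2,1,1,3,4,34] (ℓ=10, even), read p_9/q_9
i=0: a=17 ⇒ p=17, q=1
i=1: a=4 ⇒ p=69, q=4
i=2: a=3 ⇒ p=224, q=13
i=3: a=1 ⇒ p=293, q=17
i=4: a=1 ⇒ p=517, q=30
i=5: a=2 ⇒ p=1327, q=77
…
i=8: a=3 ⇒ p=11357, q=659
i=9: a=4 ⇒ p=48599, q=2820
fundamental: x₁=48599, y₁=2820  (since 2361862801 − 297·7952400 = 1)
(48599+2820√297)^2 = 4723725601 + 274098360√297
(48599+2820√297)^3 = 459136680917399 + 26641812392460√297
(48599+2820√297)^4 = 44627167107085622401 + 2589530880648228720√297
(48599+2820√297)^5 = 4337671388015371645214999 + 251697222510604722734100√297

48599 2820
4723725601 274098360
459136680917399 26641812392460
44627167107085622401 2589530880648228720
4337671388015371645214999 251697222510604722734100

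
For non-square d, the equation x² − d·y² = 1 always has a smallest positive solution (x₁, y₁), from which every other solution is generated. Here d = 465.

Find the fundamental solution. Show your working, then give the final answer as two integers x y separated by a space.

[21; 1,1,3,2,2,2,3,1,1,42] for √465; ℓ=10 ⇒ convergent index 9
i=0: a=21 ⇒ p=21, q=1
…
i=4: a=2 ⇒ p=345, q=16
i=5: a=2 ⇒ p=841, q=39
i=6: a=2 ⇒ p=2027, q=94
i=7: a=3 ⇒ p=6922, q=321
i=8: a=1 ⇒ p=8949, q=415
i=9: a=1 ⇒ p=15871, q=736
→ (15871, 736).  Check: 15871²=251888641, 465·736²=251888640, difference 1.

15871 736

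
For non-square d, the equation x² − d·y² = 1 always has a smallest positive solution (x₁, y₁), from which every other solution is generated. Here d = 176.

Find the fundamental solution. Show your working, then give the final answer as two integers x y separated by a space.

199 15

d=176: √d = [13; 3,1,3,26] (ℓ=4, even), read p_3/q_3
k=0  a_k=13  p_k/q_k = 13/1
k=1  a_k=3  p_k/q_k = 40/3
k=2  a_k=1  p_k/q_k = 53/4
k=3  a_k=3  p_k/q_k = 199/15
→ (199, 15).  Check: 199²=39601, 176·15²=39600, difference 1.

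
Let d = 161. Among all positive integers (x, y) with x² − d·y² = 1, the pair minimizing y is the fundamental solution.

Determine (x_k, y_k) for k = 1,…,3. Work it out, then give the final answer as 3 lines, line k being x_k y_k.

√161 = [12; 1,2,4,1,2,1,4,2,1,24, …], period ℓ=10 (even) → k=9
a_0=12:  p_0=12·1+0=12,  q_0=12·0+1=1
…
a_3=4:  p_3=4·38+13=165,  q_3=4·3+1=13
a_4=1:  p_4=1·165+38=203,  q_4=1·13+3=16
a_5=2:  p_5=2·203+165=571,  q_5=2·16+13=45
a_6=1:  p_6=1·571+203=774,  q_6=1·45+16=61
a_7=4:  p_7=4·774+571=3667,  q_7=4·61+45=289
a_8=2:  p_8=2·3667+774=8108,  q_8=2·289+61=639
a_9=1:  p_9=1·8108+3667=11775,  q_9=1·639+289=928
(x₁, y₁) = (11775, 928);  11775² − 161·928² = 1 ✓
n=2: (11775,928)∘(11775,928) = (11775·11775+161·928·928, 11775·928+928·11775) = (277301249,21854400)
n=3: (277301249,21854400)∘(11775,928) = (11775·277301249+161·928·21854400, 11775·21854400+928·277301249) = (6530444402175,514671119072)

11775 928
277301249 21854400
6530444402175 514671119072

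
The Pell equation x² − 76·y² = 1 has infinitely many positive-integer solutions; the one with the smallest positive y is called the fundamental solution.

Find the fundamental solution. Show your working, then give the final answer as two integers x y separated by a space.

57799 6630

[8; 1,2,1,1,5,4,5,1,1,2,1,16] for √76; ℓ=12 ⇒ convergent index 11
step 0: (8, 1)  from 8·(1,0) + (0,1)
step 1: (9, 1)  from 1·(8,1) + (1,0)
step 2: (26, 3)  from 2·(9,1) + (8,1)
step 3: (35, 4)  from 1·(26,3) + (9,1)
step 4: (61, 7)  from 1·(35,4) + (26,3)
step 5: (340, 39)  from 5·(61,7) + (35,4)
step 6: (1421, 163)  from 4·(340,39) + (61,7)
step 7: (7445, 854)  from 5·(1421,163) + (340,39)
step 8: (8866, 1017)  from 1·(7445,854) + (1421,163)
step 9: (16311, 1871)  from 1·(8866,1017) + (7445,854)
step 10: (41488, 4759)  from 2·(16311,1871) + (8866,1017)
step 11: (57799, 6630)  from 1·(41488,4759) + (16311,1871)
(x₁, y₁) = (57799, 6630);  57799² − 76·6630² = 1 ✓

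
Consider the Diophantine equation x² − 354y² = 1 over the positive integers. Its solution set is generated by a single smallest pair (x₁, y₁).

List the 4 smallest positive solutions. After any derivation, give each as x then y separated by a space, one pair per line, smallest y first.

√354 → a₀=18, period (1,4,2,2,18,2,2,4,1,36); ℓ=10 even so k=9
k=0  a_k=18  p_k/q_k = 18/1
…
k=3  a_k=2  p_k/q_k = 207/11
…
k=5  a_k=18  p_k/q_k = 9351/497
…
k=7  a_k=2  p_k/q_k = 47771/2539
k=8  a_k=4  p_k/q_k = 210294/11177
k=9  a_k=1  p_k/q_k = 258065/13716
(x₁, y₁) = (258065, 13716);  258065² − 354·13716² = 1 ✓
k=2:  x_2 = 258065·258065+354·13716·13716 = 133195088449,  y_2 = 258065·13716+13716·258065 = 7079239080
k=3:  x_3 = 258065·133195088449+354·13716·7079239080 = 68745981000924305,  y_3 = 258065·7079239080+13716·133195088449 = 3653807666346684
k=4:  x_4 = 258065·68745981000924305+354·13716·3653807666346684 = 35481863173873866451201,  y_4 = 258065·3653807666346684+13716·68745981000924305 = 1885839750824434773840

258065 13716
133195088449 7079239080
68745981000924305 3653807666346684
35481863173873866451201 1885839750824434773840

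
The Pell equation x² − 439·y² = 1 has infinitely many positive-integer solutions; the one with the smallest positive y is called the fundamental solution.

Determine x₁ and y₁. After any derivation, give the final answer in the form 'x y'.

440 21

[20; 1,19,1,40] for √439; ℓ=4 ⇒ convergent index 3
k=0  a_k=20  p_k/q_k = 20/1
k=1  a_k=1  p_k/q_k = 21/1
k=2  a_k=19  p_k/q_k = 419/20
k=3  a_k=1  p_k/q_k = 440/21
→ (440, 21).  Check: 440²=193600, 439·21²=193599, difference 1.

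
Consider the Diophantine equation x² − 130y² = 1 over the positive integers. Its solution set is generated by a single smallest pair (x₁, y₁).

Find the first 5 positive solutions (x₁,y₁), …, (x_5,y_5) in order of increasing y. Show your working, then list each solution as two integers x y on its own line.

6499 570
84474001 7408860
1097993058499 96300361710
14271713689896001 1251712094097720
185503733443275162499 16269753702781802850

d=130: √d = [11; 2,2,22] (ℓ=3, odd), read p_5/q_5
step 0: (11, 1)  from 11·(1,0) + (0,1)
step 1: (23, 2)  from 2·(11,1) + (1,0)
step 2: (57, 5)  from 2·(23,2) + (11,1)
…
step 4: (2611, 229)  from 2·(1277,112) + (57,5)
step 5: (6499, 570)  from 2·(2611,229) + (1277,112)
(x₁, y₁) = (6499, 570);  6499² − 130·570² = 1 ✓
(6499+570√130)^2 = 84474001 + 7408860√130
(6499+570√130)^3 = 1097993058499 + 96300361710√130
(6499+570√130)^4 = 14271713689896001 + 1251712094097720√130
(6499+570√130)^5 = 185503733443275162499 + 16269753702781802850√130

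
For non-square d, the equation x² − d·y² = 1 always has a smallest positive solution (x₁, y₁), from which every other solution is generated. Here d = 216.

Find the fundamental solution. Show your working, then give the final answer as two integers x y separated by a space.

√216 → a₀=14, period (1,2,3,2,1,28); ℓ=6 even so k=5
a_0=14:  p_0=14·1+0=14,  q_0=14·0+1=1
a_1=1:  p_1=1·14+1=15,  q_1=1·1+0=1
a_2=2:  p_2=2·15+14=44,  q_2=2·1+1=3
a_3=3:  p_3=3·44+15=147,  q_3=3·3+1=10
a_4=2:  p_4=2·147+44=338,  q_4=2·10+3=23
a_5=1:  p_5=1·338+147=485,  q_5=1·23+10=33
→ (485, 33).  Check: 485²=235225, 216·33²=235224, difference 1.

485 33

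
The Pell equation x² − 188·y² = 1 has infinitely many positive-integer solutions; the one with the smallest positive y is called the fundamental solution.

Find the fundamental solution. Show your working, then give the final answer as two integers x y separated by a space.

4607 336

d=188: √d = [13; 1,2,2,6,2,2,1,26] (ℓ=8, even), read p_7/q_7
a_0=13:  p_0=13·1+0=13,  q_0=13·0+1=1
a_1=1:  p_1=1·13+1=14,  q_1=1·1+0=1
…
a_3=2:  p_3=2·41+14=96,  q_3=2·3+1=7
…
a_6=2:  p_6=2·1330+617=3277,  q_6=2·97+45=239
a_7=1:  p_7=1·3277+1330=4607,  q_7=1·239+97=336
fundamental: x₁=4607, y₁=336  (since 21224449 − 188·112896 = 1)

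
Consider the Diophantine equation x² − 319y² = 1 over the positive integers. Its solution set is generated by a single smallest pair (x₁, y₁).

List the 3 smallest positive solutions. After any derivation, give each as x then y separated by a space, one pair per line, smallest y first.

12901780 722361
332911854336799 18639485405160
8590311008090840302660 480965080021169647239

√319 → a₀=17, period (1,6,5,1,4,…,6,1,34); ℓ=14 even so k=13
i=0: a=17 ⇒ p=17, q=1
i=1: a=1 ⇒ p=18, q=1
i=2: a=6 ⇒ p=125, q=7
i=3: a=5 ⇒ p=643, q=36
…
i=5: a=4 ⇒ p=3715, q=208
i=6: a=3 ⇒ p=11913, q=667
i=7: a=1 ⇒ p=15628, q=875
i=8: a=3 ⇒ p=58797, q=3292
i=9: a=4 ⇒ p=250816, q=14043
i=10: a=1 ⇒ p=309613, q=17335
i=11: a=5 ⇒ p=1798881, q=100718
i=12: a=6 ⇒ p=11102899, q=621643
i=13: a=1 ⇒ p=12901780, q=722361
(x₁, y₁) = (12901780, 722361);  12901780² − 319·722361² = 1 ✓
n=2: (12901780,722361)∘(12901780,722361) = (12901780·12901780+319·722361·722361, 12901780·722361+722361·12901780) = (332911854336799,18639485405160)
n=3: (332911854336799,18639485405160)∘(12901780,722361) = (12901780·332911854336799+319·722361·18639485405160, 12901780·18639485405160+722361·332911854336799) = (8590311008090840302660,480965080021169647239)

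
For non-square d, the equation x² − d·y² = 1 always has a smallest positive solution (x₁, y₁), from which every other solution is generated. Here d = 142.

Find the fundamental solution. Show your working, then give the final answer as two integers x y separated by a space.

d=142: √d = [11; 1,10,1,22] (ℓ=4, even), read p_3/q_3
k=0  a_k=11  p_k/q_k = 11/1
…
k=2  a_k=10  p_k/q_k = 131/11
k=3  a_k=1  p_k/q_k = 143/12
→ (143, 12).  Check: 143²=20449, 142·12²=20448, difference 1.

143 12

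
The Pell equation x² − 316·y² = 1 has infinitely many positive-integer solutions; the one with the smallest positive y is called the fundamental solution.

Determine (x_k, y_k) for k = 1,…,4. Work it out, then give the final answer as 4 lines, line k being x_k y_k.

√316 → a₀=17, period (1,3,2,8,2,3,1,34); ℓ=8 even so k=7
a_0=17:  p_0=17·1+0=17,  q_0=17·0+1=1
…
a_2=3:  p_2=3·18+17=71,  q_2=3·1+1=4
a_3=2:  p_3=2·71+18=160,  q_3=2·4+1=9
…
a_6=3:  p_6=3·2862+1351=9937,  q_6=3·161+76=559
a_7=1:  p_7=1·9937+2862=12799,  q_7=1·559+161=720
fundamental: x₁=12799, y₁=720  (since 163814401 − 316·518400 = 1)
(x_2, y_2) = (12799·12799 + 316·720·720, 12799·720 + 720·12799) = (327628801, 18430560)
(x_3, y_3) = (12799·327628801 + 316·720·18430560, 12799·18430560 + 720·327628801) = (8386642035199, 471785474160)
(x_4, y_4) = (12799·8386642035199 + 316·720·471785474160, 12799·471785474160 + 720·8386642035199) = (214681262489395201, 12076764549117120)

12799 720
327628801 18430560
8386642035199 471785474160
214681262489395201 12076764549117120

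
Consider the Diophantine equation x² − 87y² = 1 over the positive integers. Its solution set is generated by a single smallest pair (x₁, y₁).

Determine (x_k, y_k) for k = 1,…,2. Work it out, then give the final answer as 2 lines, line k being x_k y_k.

28 3
1567 168

[9; 3,18] for √87; ℓ=2 ⇒ convergent index 1
k=0  a_k=9  p_k/q_k = 9/1
k=1  a_k=3  p_k/q_k = 28/3
(x₁, y₁) = (28, 3);  28² − 87·3² = 1 ✓
(x_2, y_2) = (28·28 + 87·3·3, 28·3 + 3·28) = (1567, 168)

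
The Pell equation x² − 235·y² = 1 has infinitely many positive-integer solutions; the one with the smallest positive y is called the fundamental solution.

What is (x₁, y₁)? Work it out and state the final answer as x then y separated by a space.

46 3

d=235: √d = [15; 3,30] (ℓ=2, even), read p_1/q_1
i=0: a=15 ⇒ p=15, q=1
i=1: a=3 ⇒ p=46, q=3
(x₁, y₁) = (46, 3);  46² − 235·3² = 1 ✓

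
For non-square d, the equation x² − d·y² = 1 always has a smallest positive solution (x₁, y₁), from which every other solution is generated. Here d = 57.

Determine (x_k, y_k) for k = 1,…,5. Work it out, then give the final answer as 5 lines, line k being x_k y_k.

√57 = [7; 1,1,4,1,1,14, …], period ℓ=6 (even) → k=5
k=0  a_k=7  p_k/q_k = 7/1
…
k=4  a_k=1  p_k/q_k = 83/11
k=5  a_k=1  p_k/q_k = 151/20
fundamental: x₁=151, y₁=20  (since 22801 − 57·400 = 1)
(x_2, y_2) = (151·151 + 57·20·20, 151·20 + 20·151) = (45601, 6040)
(x_3, y_3) = (151·45601 + 57·20·6040, 151·6040 + 20·45601) = (13771351, 1824060)
(x_4, y_4) = (151·13771351 + 57·20·1824060, 151·1824060 + 20·13771351) = (4158902401, 550860080)
(x_5, y_5) = (151·4158902401 + 57·20·550860080, 151·550860080 + 20·4158902401) = (1255974753751, 166357920100)

151 20
45601 6040
13771351 1824060
4158902401 550860080
1255974753751 166357920100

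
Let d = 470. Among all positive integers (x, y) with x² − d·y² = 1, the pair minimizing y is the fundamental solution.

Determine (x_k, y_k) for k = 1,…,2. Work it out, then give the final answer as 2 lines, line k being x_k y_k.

1691 78
5718961 263796

d=470: √d = [21; 1,2,8,2,1,42] (ℓ=6, even), read p_5/q_5
step 0: (21, 1)  from 21·(1,0) + (0,1)
step 1: (22, 1)  from 1·(21,1) + (1,0)
step 2: (65, 3)  from 2·(22,1) + (21,1)
…
step 4: (1149, 53)  from 2·(542,25) + (65,3)
step 5: (1691, 78)  from 1·(1149,53) + (542,25)
(x₁, y₁) = (1691, 78);  1691² − 470·78² = 1 ✓
k=2:  x_2 = 1691·1691+470·78·78 = 5718961,  y_2 = 1691·78+78·1691 = 263796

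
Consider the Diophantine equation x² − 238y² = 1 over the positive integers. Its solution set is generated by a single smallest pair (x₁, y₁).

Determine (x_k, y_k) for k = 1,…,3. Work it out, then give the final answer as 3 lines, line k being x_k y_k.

√238 = [15; 2,2,1,14,1,2,2,30, …], period ℓ=8 (even) → k=7
a_0=15:  p_0=15·1+0=15,  q_0=15·0+1=1
…
a_2=2:  p_2=2·31+15=77,  q_2=2·2+1=5
a_3=1:  p_3=1·77+31=108,  q_3=1·5+2=7
a_4=14:  p_4=14·108+77=1589,  q_4=14·7+5=103
a_5=1:  p_5=1·1589+108=1697,  q_5=1·103+7=110
a_6=2:  p_6=2·1697+1589=4983,  q_6=2·110+103=323
a_7=2:  p_7=2·4983+1697=11663,  q_7=2·323+110=756
→ (11663, 756).  Check: 11663²=136025569, 238·756²=136025568, difference 1.
k=2:  x_2 = 11663·11663+238·756·756 = 272051137,  y_2 = 11663·756+756·11663 = 17634456
k=3:  x_3 = 11663·272051137+238·756·17634456 = 6345864809999,  y_3 = 11663·17634456+756·272051137 = 411341319900

11663 756
272051137 17634456
6345864809999 411341319900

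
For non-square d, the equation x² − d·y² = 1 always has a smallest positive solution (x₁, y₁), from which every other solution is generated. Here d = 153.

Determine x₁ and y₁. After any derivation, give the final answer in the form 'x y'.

[12; 2,1,2,2,2,1,2,24] for √153; ℓ=8 ⇒ convergent index 7
a_0=12:  p_0=12·1+0=12,  q_0=12·0+1=1
a_1=2:  p_1=2·12+1=25,  q_1=2·1+0=2
a_2=1:  p_2=1·25+12=37,  q_2=1·2+1=3
…
a_6=1:  p_6=1·569+235=804,  q_6=1·46+19=65
a_7=2:  p_7=2·804+569=2177,  q_7=2·65+46=176
→ (2177, 176).  Check: 2177²=4739329, 153·176²=4739328, difference 1.

2177 176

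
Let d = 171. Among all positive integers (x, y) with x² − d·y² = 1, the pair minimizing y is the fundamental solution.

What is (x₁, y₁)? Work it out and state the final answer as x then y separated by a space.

√171 → a₀=13, period (13,26); ℓ=2 even so k=1
step 0: (13, 1)  from 13·(1,0) + (0,1)
step 1: (170, 13)  from 13·(13,1) + (1,0)
→ (170, 13).  Check: 170²=28900, 171·13²=28899, difference 1.

170 13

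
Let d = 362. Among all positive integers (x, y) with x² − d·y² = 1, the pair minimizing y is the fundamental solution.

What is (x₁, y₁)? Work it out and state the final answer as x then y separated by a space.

d=362: √d = [19; 38] (ℓ=1, odd), read p_1/q_1
step 0: (19, 1)  from 19·(1,0) + (0,1)
step 1: (723, 38)  from 38·(19,1) + (1,0)
fundamental: x₁=723, y₁=38  (since 522729 − 362·1444 = 1)

723 38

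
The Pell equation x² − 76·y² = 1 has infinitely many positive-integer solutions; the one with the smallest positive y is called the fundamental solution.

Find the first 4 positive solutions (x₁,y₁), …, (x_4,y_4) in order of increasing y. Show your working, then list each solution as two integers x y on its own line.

57799 6630
6681448801 766414740
772362118440199 88596011107890
89283516160768675201 10241521691283453480

[8; 1,2,1,1,5,4,5,1,1,2,1,16] for √76; ℓ=12 ⇒ convergent index 11
step 0: (8, 1)  from 8·(1,0) + (0,1)
…
step 4: (61, 7)  from 1·(35,4) + (26,3)
step 5: (340, 39)  from 5·(61,7) + (35,4)
…
step 8: (8866, 1017)  from 1·(7445,854) + (1421,163)
step 9: (16311, 1871)  from 1·(8866,1017) + (7445,854)
step 10: (41488, 4759)  from 2·(16311,1871) + (8866,1017)
step 11: (57799, 6630)  from 1·(41488,4759) + (16311,1871)
(x₁, y₁) = (57799, 6630);  57799² − 76·6630² = 1 ✓
k=2:  x_2 = 57799·57799+76·6630·6630 = 6681448801,  y_2 = 57799·6630+6630·57799 = 766414740
k=3:  x_3 = 57799·6681448801+76·6630·766414740 = 772362118440199,  y_3 = 57799·766414740+6630·6681448801 = 88596011107890
k=4:  x_4 = 57799·772362118440199+76·6630·88596011107890 = 89283516160768675201,  y_4 = 57799·88596011107890+6630·772362118440199 = 10241521691283453480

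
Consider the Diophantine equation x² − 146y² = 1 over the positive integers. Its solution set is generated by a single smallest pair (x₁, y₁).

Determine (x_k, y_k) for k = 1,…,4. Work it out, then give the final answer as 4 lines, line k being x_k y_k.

145 12
42049 3480
12194065 1009188
3536236801 292661040

√146 → a₀=12, period (12,24); ℓ=2 even so k=1
a_0=12:  p_0=12·1+0=12,  q_0=12·0+1=1
a_1=12:  p_1=12·12+1=145,  q_1=12·1+0=12
(x₁, y₁) = (145, 12);  145² − 146·12² = 1 ✓
(145+12√146)^2 = 42049 + 3480√146
(145+12√146)^3 = 12194065 + 1009188√146
(145+12√146)^4 = 3536236801 + 292661040√146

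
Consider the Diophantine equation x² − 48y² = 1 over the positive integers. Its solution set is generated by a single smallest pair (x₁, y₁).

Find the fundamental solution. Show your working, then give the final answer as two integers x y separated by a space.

√48 = [6; 1,12, …], period ℓ=2 (even) → k=1
i=0: a=6 ⇒ p=6, q=1
i=1: a=1 ⇒ p=7, q=1
fundamental: x₁=7, y₁=1  (since 49 − 48·1 = 1)

7 1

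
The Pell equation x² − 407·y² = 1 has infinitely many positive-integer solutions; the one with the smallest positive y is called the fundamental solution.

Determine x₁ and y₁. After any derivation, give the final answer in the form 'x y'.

2663 132

d=407: √d = [20; 5,1,2,1,5,40] (ℓ=6, even), read p_5/q_5
a_0=20:  p_0=20·1+0=20,  q_0=20·0+1=1
…
a_4=1:  p_4=1·343+121=464,  q_4=1·17+6=23
a_5=5:  p_5=5·464+343=2663,  q_5=5·23+17=132
→ (2663, 132).  Check: 2663²=7091569, 407·132²=7091568, difference 1.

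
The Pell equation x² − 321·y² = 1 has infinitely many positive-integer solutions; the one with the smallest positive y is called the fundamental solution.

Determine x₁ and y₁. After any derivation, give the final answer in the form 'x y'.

d=321: √d = [17; 1,10,1,34] (ℓ=4, even), read p_3/q_3
k=0  a_k=17  p_k/q_k = 17/1
k=1  a_k=1  p_k/q_k = 18/1
k=2  a_k=10  p_k/q_k = 197/11
k=3  a_k=1  p_k/q_k = 215/12
fundamental: x₁=215, y₁=12  (since 46225 − 321·144 = 1)

215 12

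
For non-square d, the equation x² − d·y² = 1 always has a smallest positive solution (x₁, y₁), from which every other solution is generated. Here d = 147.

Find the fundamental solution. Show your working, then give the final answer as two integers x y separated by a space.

d=147: √d = [12; 8,24] (ℓ=2, even), read p_1/q_1
k=0  a_k=12  p_k/q_k = 12/1
k=1  a_k=8  p_k/q_k = 97/8
(x₁, y₁) = (97, 8);  97² − 147·8² = 1 ✓

97 8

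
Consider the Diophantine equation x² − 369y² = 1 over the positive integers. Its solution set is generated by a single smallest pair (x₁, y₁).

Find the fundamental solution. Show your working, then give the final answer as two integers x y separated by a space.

8396801 437120

√369 → a₀=19, period (4,1,3,2,7,4,7,2,3,1,4,38); ℓ=12 even so k=11
step 0: (19, 1)  from 19·(1,0) + (0,1)
…
step 2: (96, 5)  from 1·(77,4) + (19,1)
step 3: (365, 19)  from 3·(96,5) + (77,4)
…
step 6: (25414, 1323)  from 4·(6147,320) + (826,43)
step 7: (184045, 9581)  from 7·(25414,1323) + (6147,320)
step 8: (393504, 20485)  from 2·(184045,9581) + (25414,1323)
step 9: (1364557, 71036)  from 3·(393504,20485) + (184045,9581)
step 10: (1758061, 91521)  from 1·(1364557,71036) + (393504,20485)
step 11: (8396801, 437120)  from 4·(1758061,91521) + (1364557,71036)
fundamental: x₁=8396801, y₁=437120  (since 70506267033601 − 369·191073894400 = 1)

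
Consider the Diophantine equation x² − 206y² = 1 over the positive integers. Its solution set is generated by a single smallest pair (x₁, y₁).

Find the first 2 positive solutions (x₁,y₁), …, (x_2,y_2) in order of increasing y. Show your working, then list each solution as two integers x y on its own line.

d=206: √d = [14; 2,1,5,14,5,1,2,28] (ℓ=8, even), read p_7/q_7
a_0=14:  p_0=14·1+0=14,  q_0=14·0+1=1
a_1=2:  p_1=2·14+1=29,  q_1=2·1+0=2
…
a_4=14:  p_4=14·244+43=3459,  q_4=14·17+3=241
a_5=5:  p_5=5·3459+244=17539,  q_5=5·241+17=1222
a_6=1:  p_6=1·17539+3459=20998,  q_6=1·1222+241=1463
a_7=2:  p_7=2·20998+17539=59535,  q_7=2·1463+1222=4148
→ (59535, 4148).  Check: 59535²=3544416225, 206·4148²=3544416224, difference 1.
(x_2, y_2) = (59535·59535 + 206·4148·4148, 59535·4148 + 4148·59535) = (7088832449, 493902360)

59535 4148
7088832449 493902360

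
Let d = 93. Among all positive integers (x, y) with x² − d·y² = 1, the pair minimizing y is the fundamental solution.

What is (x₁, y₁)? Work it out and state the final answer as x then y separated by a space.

d=93: √d = [9; 1,1,1,4,6,4,1,1,1,18] (ℓ=10, even), read p_9/q_9
step 0: (9, 1)  from 9·(1,0) + (0,1)
step 1: (10, 1)  from 1·(9,1) + (1,0)
step 2: (19, 2)  from 1·(10,1) + (9,1)
step 3: (29, 3)  from 1·(19,2) + (10,1)
step 4: (135, 14)  from 4·(29,3) + (19,2)
step 5: (839, 87)  from 6·(135,14) + (29,3)
step 6: (3491, 362)  from 4·(839,87) + (135,14)
…
step 8: (7821, 811)  from 1·(4330,449) + (3491,362)
step 9: (12151, 1260)  from 1·(7821,811) + (4330,449)
(x₁, y₁) = (12151, 1260);  12151² − 93·1260² = 1 ✓

12151 1260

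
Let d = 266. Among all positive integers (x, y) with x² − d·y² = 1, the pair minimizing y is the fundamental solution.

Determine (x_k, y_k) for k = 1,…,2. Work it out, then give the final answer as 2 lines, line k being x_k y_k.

685 42
938449 57540

[16; 3,4,3,32] for √266; ℓ=4 ⇒ convergent index 3
a_0=16:  p_0=16·1+0=16,  q_0=16·0+1=1
…
a_2=4:  p_2=4·49+16=212,  q_2=4·3+1=13
a_3=3:  p_3=3·212+49=685,  q_3=3·13+3=42
(x₁, y₁) = (685, 42);  685² − 266·42² = 1 ✓
n=2: (685,42)∘(685,42) = (685·685+266·42·42, 685·42+42·685) = (938449,57540)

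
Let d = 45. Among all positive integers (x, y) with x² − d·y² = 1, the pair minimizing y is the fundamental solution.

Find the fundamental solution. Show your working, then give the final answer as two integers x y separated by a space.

√45 = [6; 1,2,2,2,1,12, …], period ℓ=6 (even) → k=5
a_0=6:  p_0=6·1+0=6,  q_0=6·0+1=1
a_1=1:  p_1=1·6+1=7,  q_1=1·1+0=1
a_2=2:  p_2=2·7+6=20,  q_2=2·1+1=3
a_3=2:  p_3=2·20+7=47,  q_3=2·3+1=7
a_4=2:  p_4=2·47+20=114,  q_4=2·7+3=17
a_5=1:  p_5=1·114+47=161,  q_5=1·17+7=24
→ (161, 24).  Check: 161²=25921, 45·24²=25920, difference 1.

161 24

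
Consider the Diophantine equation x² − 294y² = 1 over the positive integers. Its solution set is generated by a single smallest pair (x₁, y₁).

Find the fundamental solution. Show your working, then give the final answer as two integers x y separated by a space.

√294 → a₀=17, period (6,1,4,1,6,34); ℓ=6 even so k=5
step 0: (17, 1)  from 17·(1,0) + (0,1)
step 1: (103, 6)  from 6·(17,1) + (1,0)
…
step 3: (583, 34)  from 4·(120,7) + (103,6)
step 4: (703, 41)  from 1·(583,34) + (120,7)
step 5: (4801, 280)  from 6·(703,41) + (583,34)
→ (4801, 280).  Check: 4801²=23049601, 294·280²=23049600, difference 1.

4801 280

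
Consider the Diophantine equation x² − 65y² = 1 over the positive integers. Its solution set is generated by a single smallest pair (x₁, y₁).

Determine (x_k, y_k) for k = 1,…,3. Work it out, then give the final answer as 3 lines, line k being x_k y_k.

129 16
33281 4128
8586369 1065008

√65 → a₀=8, period (16); ℓ=1 odd so k=1
step 0: (8, 1)  from 8·(1,0) + (0,1)
step 1: (129, 16)  from 16·(8,1) + (1,0)
(x₁, y₁) = (129, 16);  129² − 65·16² = 1 ✓
(x_2, y_2) = (129·129 + 65·16·16, 129·16 + 16·129) = (33281, 4128)
(x_3, y_3) = (129·33281 + 65·16·4128, 129·4128 + 16·33281) = (8586369, 1065008)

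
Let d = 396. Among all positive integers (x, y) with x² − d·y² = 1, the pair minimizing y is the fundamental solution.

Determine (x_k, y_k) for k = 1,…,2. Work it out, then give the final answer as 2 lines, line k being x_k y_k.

199 10
79201 3980

[19; 1,8,1,38] for √396; ℓ=4 ⇒ convergent index 3
step 0: (19, 1)  from 19·(1,0) + (0,1)
step 1: (20, 1)  from 1·(19,1) + (1,0)
step 2: (179, 9)  from 8·(20,1) + (19,1)
step 3: (199, 10)  from 1·(179,9) + (20,1)
fundamental: x₁=199, y₁=10  (since 39601 − 396·100 = 1)
(x_2, y_2) = (199·199 + 396·10·10, 199·10 + 10·199) = (79201, 3980)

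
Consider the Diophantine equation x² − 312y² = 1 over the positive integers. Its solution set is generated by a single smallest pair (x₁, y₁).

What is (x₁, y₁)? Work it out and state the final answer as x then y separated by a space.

53 3

[17; 1,1,1,34] for √312; ℓ=4 ⇒ convergent index 3
step 0: (17, 1)  from 17·(1,0) + (0,1)
…
step 2: (35, 2)  from 1·(18,1) + (17,1)
step 3: (53, 3)  from 1·(35,2) + (18,1)
→ (53, 3).  Check: 53²=2809, 312·3²=2808, difference 1.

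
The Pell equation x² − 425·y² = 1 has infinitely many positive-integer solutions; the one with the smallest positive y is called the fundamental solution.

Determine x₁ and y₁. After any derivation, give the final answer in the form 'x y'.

d=425: √d = [20; 1,1,1,1,1,1,40] (ℓ=7, odd), read p_13/q_13
step 0: (20, 1)  from 20·(1,0) + (0,1)
…
step 2: (41, 2)  from 1·(21,1) + (20,1)
step 3: (62, 3)  from 1·(41,2) + (21,1)
…
step 5: (165, 8)  from 1·(103,5) + (62,3)
…
step 7: (10885, 528)  from 40·(268,13) + (165,8)
step 8: (11153, 541)  from 1·(10885,528) + (268,13)
step 9: (22038, 1069)  from 1·(11153,541) + (10885,528)
step 10: (33191, 1610)  from 1·(22038,1069) + (11153,541)
…
step 12: (88420, 4289)  from 1·(55229,2679) + (33191,1610)
step 13: (143649, 6968)  from 1·(88420,4289) + (55229,2679)
→ (143649, 6968).  Check: 143649²=20635035201, 425·6968²=20635035200, difference 1.

143649 6968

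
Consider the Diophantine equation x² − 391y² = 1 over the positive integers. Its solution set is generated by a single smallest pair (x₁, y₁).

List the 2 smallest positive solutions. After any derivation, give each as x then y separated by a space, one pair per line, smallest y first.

7338680 371133
107712448284799 5447252648880

√391 = [19; 1,3,2,2,1,…,3,1,38, …], period ℓ=16 (even) → k=15
k=0  a_k=19  p_k/q_k = 19/1
…
k=2  a_k=3  p_k/q_k = 79/4
…
k=5  a_k=1  p_k/q_k = 613/31
k=6  a_k=1  p_k/q_k = 1048/53
k=7  a_k=2  p_k/q_k = 2709/137
…
k=9  a_k=2  p_k/q_k = 107747/5449
k=10  a_k=1  p_k/q_k = 160266/8105
k=11  a_k=1  p_k/q_k = 268013/13554
…
k=13  a_k=2  p_k/q_k = 1660597/83980
k=14  a_k=3  p_k/q_k = 5678083/287153
k=15  a_k=1  p_k/q_k = 7338680/371133
→ (7338680, 371133).  Check: 7338680²=53856224142400, 391·371133²=53856224142399, difference 1.
(7338680+371133√391)^2 = 107712448284799 + 5447252648880√391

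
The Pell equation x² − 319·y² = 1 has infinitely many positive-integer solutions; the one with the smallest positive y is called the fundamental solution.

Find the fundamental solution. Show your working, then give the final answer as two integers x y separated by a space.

d=319: √d = [17; 1,6,5,1,4,…,6,1,34] (ℓ=14, even), read p_13/q_13
k=0  a_k=17  p_k/q_k = 17/1
…
k=9  a_k=4  p_k/q_k = 250816/14043
k=10  a_k=1  p_k/q_k = 309613/17335
k=11  a_k=5  p_k/q_k = 1798881/100718
k=12  a_k=6  p_k/q_k = 11102899/621643
k=13  a_k=1  p_k/q_k = 12901780/722361
→ (12901780, 722361).  Check: 12901780²=166455927168400, 319·722361²=166455927168399, difference 1.

12901780 722361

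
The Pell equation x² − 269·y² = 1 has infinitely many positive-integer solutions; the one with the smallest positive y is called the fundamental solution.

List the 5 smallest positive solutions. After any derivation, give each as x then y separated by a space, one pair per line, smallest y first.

√269 → a₀=16, period (2,2,32); ℓ=3 odd so k=5
step 0: (16, 1)  from 16·(1,0) + (0,1)
step 1: (33, 2)  from 2·(16,1) + (1,0)
step 2: (82, 5)  from 2·(33,2) + (16,1)
step 3: (2657, 162)  from 32·(82,5) + (33,2)
step 4: (5396, 329)  from 2·(2657,162) + (82,5)
step 5: (13449, 820)  from 2·(5396,329) + (2657,162)
(x₁, y₁) = (13449, 820);  13449² − 269·820² = 1 ✓
(x_2, y_2) = (13449·13449 + 269·820·820, 13449·820 + 820·13449) = (361751201, 22056360)
(x_3, y_3) = (13449·361751201 + 269·820·22056360, 13449·22056360 + 820·361751201) = (9730383791049, 593271970460)
(x_4, y_4) = (13449·9730383791049 + 269·820·593271970460, 13449·593271970460 + 820·9730383791049) = (261727862849884801, 15957829439376720)
(x_5, y_5) = (13449·261727862849884801 + 269·820·15957829439376720, 13449·15957829439376720 + 820·261727862849884801) = (7039956045205817586249, 429233695667083044100)

13449 820
361751201 22056360
9730383791049 593271970460
261727862849884801 15957829439376720
7039956045205817586249 429233695667083044100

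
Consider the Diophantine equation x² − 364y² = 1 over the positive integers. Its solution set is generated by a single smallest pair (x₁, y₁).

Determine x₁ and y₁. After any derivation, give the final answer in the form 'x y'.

4954951 259710

√364 = [19; 12,1,2,3,1,8,1,3,2,1,12,38, …], period ℓ=12 (even) → k=11
i=0: a=19 ⇒ p=19, q=1
…
i=2: a=1 ⇒ p=248, q=13
…
i=5: a=1 ⇒ p=3148, q=165
i=6: a=8 ⇒ p=27607, q=1447
i=7: a=1 ⇒ p=30755, q=1612
i=8: a=3 ⇒ p=119872, q=6283
…
i=10: a=1 ⇒ p=390371, q=20461
i=11: a=12 ⇒ p=4954951, q=259710
(x₁, y₁) = (4954951, 259710);  4954951² − 364·259710² = 1 ✓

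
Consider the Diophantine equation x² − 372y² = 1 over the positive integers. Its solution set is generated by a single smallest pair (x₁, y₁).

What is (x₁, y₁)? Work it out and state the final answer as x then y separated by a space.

[19; 3,2,12,2,3,38] for √372; ℓ=6 ⇒ convergent index 5
i=0: a=19 ⇒ p=19, q=1
…
i=4: a=2 ⇒ p=3491, q=181
i=5: a=3 ⇒ p=12151, q=630
→ (12151, 630).  Check: 12151²=147646801, 372·630²=147646800, difference 1.

12151 630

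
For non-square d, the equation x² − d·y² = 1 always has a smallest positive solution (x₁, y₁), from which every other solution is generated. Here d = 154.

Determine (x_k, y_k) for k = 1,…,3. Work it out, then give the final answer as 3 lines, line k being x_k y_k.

21295 1716
906954049 73084440
38627172925615 3112666297884

√154 = [12; 2,2,3,1,2,1,3,2,2,24, …], period ℓ=10 (even) → k=9
step 0: (12, 1)  from 12·(1,0) + (0,1)
step 1: (25, 2)  from 2·(12,1) + (1,0)
step 2: (62, 5)  from 2·(25,2) + (12,1)
step 3: (211, 17)  from 3·(62,5) + (25,2)
step 4: (273, 22)  from 1·(211,17) + (62,5)
step 5: (757, 61)  from 2·(273,22) + (211,17)
step 6: (1030, 83)  from 1·(757,61) + (273,22)
step 7: (3847, 310)  from 3·(1030,83) + (757,61)
step 8: (8724, 703)  from 2·(3847,310) + (1030,83)
step 9: (21295, 1716)  from 2·(8724,703) + (3847,310)
→ (21295, 1716).  Check: 21295²=453477025, 154·1716²=453477024, difference 1.
n=2: (21295,1716)∘(21295,1716) = (21295·21295+154·1716·1716, 21295·1716+1716·21295) = (906954049,73084440)
n=3: (906954049,73084440)∘(21295,1716) = (21295·906954049+154·1716·73084440, 21295·73084440+1716·906954049) = (38627172925615,3112666297884)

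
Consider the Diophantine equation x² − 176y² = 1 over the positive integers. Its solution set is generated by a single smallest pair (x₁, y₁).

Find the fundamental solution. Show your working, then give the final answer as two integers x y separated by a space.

√176 → a₀=13, period (3,1,3,26); ℓ=4 even so k=3
k=0  a_k=13  p_k/q_k = 13/1
…
k=2  a_k=1  p_k/q_k = 53/4
k=3  a_k=3  p_k/q_k = 199/15
(x₁, y₁) = (199, 15);  199² − 176·15² = 1 ✓

199 15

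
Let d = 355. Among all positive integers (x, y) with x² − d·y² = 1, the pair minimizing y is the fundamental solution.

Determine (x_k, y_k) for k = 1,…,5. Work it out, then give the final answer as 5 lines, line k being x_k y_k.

954809 50676
1823320452961 96771801768
3481845556741524089 184797174548553948
6648994948371812427335041 352892010866963721270096
12697040435316401858305944800249 673888936007564730309809629380

√355 = [18; 1,5,3,3,1,6,1,3,3,5,1,36, …], period ℓ=12 (even) → k=11
step 0: (18, 1)  from 18·(1,0) + (0,1)
…
step 2: (113, 6)  from 5·(19,1) + (18,1)
step 3: (358, 19)  from 3·(113,6) + (19,1)
…
step 7: (12002, 637)  from 1·(10457,555) + (1545,82)
step 8: (46463, 2466)  from 3·(12002,637) + (10457,555)
…
step 10: (803418, 42641)  from 5·(151391,8035) + (46463,2466)
step 11: (954809, 50676)  from 1·(803418,42641) + (151391,8035)
→ (954809, 50676).  Check: 954809²=911660226481, 355·50676²=911660226480, difference 1.
k=2:  x_2 = 954809·954809+355·50676·50676 = 1823320452961,  y_2 = 954809·50676+50676·954809 = 96771801768
k=3:  x_3 = 954809·1823320452961+355·50676·96771801768 = 3481845556741524089,  y_3 = 954809·96771801768+50676·1823320452961 = 184797174548553948
k=4:  x_4 = 954809·3481845556741524089+355·50676·184797174548553948 = 6648994948371812427335041,  y_4 = 954809·184797174548553948+50676·3481845556741524089 = 352892010866963721270096
k=5:  x_5 = 954809·6648994948371812427335041+355·50676·352892010866963721270096 = 12697040435316401858305944800249,  y_5 = 954809·352892010866963721270096+50676·6648994948371812427335041 = 673888936007564730309809629380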